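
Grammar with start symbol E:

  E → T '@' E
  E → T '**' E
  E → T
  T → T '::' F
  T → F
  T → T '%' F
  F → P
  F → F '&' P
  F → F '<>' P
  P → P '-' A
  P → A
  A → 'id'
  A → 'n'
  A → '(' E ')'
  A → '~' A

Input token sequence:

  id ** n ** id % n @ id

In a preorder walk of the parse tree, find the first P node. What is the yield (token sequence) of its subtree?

[E [T [F [P [A id]]]] ** [E [T [F [P [A n]]]] ** [E [T [T [F [P [A id]]]] % [F [P [A n]]]] @ [E [T [F [P [A id]]]]]]]]

id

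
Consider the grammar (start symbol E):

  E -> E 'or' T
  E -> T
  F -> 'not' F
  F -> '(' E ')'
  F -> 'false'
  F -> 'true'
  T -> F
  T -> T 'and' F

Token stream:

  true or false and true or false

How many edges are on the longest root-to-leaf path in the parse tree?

[E [E [E [T [F true]]] or [T [T [F false]] and [F true]]] or [T [F false]]]

5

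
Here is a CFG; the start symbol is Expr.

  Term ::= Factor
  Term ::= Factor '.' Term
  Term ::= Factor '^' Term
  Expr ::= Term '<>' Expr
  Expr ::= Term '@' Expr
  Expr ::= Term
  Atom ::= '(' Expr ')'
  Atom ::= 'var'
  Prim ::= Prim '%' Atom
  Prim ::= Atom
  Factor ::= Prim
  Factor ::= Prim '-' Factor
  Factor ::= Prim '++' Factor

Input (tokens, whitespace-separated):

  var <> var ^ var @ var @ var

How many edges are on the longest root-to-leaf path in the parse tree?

8

[Expr [Term [Factor [Prim [Atom var]]]] <> [Expr [Term [Factor [Prim [Atom var]]] ^ [Term [Factor [Prim [Atom var]]]]] @ [Expr [Term [Factor [Prim [Atom var]]]] @ [Expr [Term [Factor [Prim [Atom var]]]]]]]]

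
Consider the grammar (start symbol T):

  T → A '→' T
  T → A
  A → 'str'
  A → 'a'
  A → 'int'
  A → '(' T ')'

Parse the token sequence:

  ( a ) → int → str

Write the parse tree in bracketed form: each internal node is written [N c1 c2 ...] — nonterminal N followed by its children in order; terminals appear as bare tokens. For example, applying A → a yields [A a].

[T [A ( [T [A a]] )] → [T [A int] → [T [A str]]]]

T
A → T
( T ) → T
( A ) → T
( a ) → T
( a ) → A → T
( a ) → int → T
( a ) → int → A
( a ) → int → str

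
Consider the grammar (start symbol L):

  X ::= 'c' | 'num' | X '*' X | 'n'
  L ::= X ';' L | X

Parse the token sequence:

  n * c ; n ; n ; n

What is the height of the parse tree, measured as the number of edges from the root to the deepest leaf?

[L [X [X n] * [X c]] ; [L [X n] ; [L [X n] ; [L [X n]]]]]

5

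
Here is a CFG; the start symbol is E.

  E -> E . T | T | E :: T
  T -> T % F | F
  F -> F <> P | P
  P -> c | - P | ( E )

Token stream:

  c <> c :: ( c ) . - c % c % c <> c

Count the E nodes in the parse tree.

[E [E [E [T [F [F [P c]] <> [P c]]]] :: [T [F [P ( [E [T [F [P c]]]] )]]]] . [T [T [T [F [P - [P c]]]] % [F [P c]]] % [F [F [P c]] <> [P c]]]]

4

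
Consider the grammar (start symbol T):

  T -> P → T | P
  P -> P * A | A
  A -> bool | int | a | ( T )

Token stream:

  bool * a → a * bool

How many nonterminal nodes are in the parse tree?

10

[T [P [P [A bool]] * [A a]] → [T [P [P [A a]] * [A bool]]]]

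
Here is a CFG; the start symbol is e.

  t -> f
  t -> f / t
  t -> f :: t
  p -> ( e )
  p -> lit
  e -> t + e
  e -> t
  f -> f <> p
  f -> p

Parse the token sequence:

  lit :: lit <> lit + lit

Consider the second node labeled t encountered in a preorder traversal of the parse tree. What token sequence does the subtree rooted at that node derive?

[e [t [f [p lit]] :: [t [f [f [p lit]] <> [p lit]]]] + [e [t [f [p lit]]]]]

lit <> lit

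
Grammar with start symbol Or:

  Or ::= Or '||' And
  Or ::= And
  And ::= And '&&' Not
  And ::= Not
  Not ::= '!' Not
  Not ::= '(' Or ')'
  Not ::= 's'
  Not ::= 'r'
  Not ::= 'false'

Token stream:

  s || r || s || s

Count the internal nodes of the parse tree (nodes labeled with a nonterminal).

12

[Or [Or [Or [Or [And [Not s]]] || [And [Not r]]] || [And [Not s]]] || [And [Not s]]]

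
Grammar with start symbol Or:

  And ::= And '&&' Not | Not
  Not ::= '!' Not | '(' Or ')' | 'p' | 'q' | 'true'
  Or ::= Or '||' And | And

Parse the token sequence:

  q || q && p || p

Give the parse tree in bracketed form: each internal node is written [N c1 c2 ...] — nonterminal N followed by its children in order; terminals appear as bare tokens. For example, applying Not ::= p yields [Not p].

Or
Or || And
Or || And || And
And || And || And
Not || And || And
q || And || And
q || And && Not || And
q || Not && Not || And
q || q && Not || And
q || q && p || And
q || q && p || Not
q || q && p || p

[Or [Or [Or [And [Not q]]] || [And [And [Not q]] && [Not p]]] || [And [Not p]]]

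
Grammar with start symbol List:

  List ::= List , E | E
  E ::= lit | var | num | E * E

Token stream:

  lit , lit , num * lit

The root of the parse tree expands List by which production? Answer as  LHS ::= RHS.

List ::= List , E

[List [List [List [E lit]] , [E lit]] , [E [E num] * [E lit]]]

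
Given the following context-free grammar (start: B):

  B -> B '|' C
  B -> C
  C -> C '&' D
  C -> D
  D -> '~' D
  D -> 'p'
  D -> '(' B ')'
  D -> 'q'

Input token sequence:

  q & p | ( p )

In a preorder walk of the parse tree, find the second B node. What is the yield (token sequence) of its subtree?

[B [B [C [C [D q]] & [D p]]] | [C [D ( [B [C [D p]]] )]]]

q & p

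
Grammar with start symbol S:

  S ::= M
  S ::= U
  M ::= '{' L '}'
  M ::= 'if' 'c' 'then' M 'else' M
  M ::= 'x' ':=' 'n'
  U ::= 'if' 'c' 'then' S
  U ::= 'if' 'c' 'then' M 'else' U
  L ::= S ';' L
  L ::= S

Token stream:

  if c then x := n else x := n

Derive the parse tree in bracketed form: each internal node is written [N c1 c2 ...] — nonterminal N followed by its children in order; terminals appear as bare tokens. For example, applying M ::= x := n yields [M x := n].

[S [M if c then [M x := n] else [M x := n]]]

S
M
if c then M else M
if c then x := n else M
if c then x := n else x := n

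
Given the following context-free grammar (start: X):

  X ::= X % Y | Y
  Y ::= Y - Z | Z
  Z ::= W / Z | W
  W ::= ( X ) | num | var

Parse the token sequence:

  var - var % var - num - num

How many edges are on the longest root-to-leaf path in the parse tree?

[X [X [Y [Y [Z [W var]]] - [Z [W var]]]] % [Y [Y [Y [Z [W var]]] - [Z [W num]]] - [Z [W num]]]]

6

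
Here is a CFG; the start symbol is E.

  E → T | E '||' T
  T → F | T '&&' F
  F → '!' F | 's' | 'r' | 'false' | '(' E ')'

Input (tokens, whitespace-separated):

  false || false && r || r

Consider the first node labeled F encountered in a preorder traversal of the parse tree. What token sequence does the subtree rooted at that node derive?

[E [E [E [T [F false]]] || [T [T [F false]] && [F r]]] || [T [F r]]]

false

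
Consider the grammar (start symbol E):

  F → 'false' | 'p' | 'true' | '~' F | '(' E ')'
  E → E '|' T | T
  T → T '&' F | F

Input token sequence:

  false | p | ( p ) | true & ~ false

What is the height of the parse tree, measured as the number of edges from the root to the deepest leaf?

[E [E [E [E [T [F false]]] | [T [F p]]] | [T [F ( [E [T [F p]]] )]]] | [T [T [F true]] & [F ~ [F false]]]]

7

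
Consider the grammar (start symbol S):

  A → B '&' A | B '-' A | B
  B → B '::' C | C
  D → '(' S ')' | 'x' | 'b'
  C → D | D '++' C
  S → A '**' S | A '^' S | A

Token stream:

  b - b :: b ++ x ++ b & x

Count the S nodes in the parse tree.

[S [A [B [C [D b]]] - [A [B [B [C [D b]]] :: [C [D b] ++ [C [D x] ++ [C [D b]]]]] & [A [B [C [D x]]]]]]]

1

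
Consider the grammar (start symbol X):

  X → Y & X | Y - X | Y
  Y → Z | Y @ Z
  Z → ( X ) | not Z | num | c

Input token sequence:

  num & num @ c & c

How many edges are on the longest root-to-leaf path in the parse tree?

5

[X [Y [Z num]] & [X [Y [Y [Z num]] @ [Z c]] & [X [Y [Z c]]]]]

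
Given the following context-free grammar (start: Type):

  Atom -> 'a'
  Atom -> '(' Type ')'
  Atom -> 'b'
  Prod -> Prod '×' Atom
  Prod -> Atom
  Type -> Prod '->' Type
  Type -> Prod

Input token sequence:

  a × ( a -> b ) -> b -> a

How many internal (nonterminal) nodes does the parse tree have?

17

[Type [Prod [Prod [Atom a]] × [Atom ( [Type [Prod [Atom a]] -> [Type [Prod [Atom b]]]] )]] -> [Type [Prod [Atom b]] -> [Type [Prod [Atom a]]]]]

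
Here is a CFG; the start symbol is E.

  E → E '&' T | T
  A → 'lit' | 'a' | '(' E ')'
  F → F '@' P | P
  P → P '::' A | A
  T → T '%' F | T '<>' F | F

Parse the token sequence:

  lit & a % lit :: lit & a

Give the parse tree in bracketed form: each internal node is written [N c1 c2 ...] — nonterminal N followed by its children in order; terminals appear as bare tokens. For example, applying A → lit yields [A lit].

[E [E [E [T [F [P [A lit]]]]] & [T [T [F [P [A a]]]] % [F [P [P [A lit]] :: [A lit]]]]] & [T [F [P [A a]]]]]

E
E & T
E & T & T
T & T & T
F & T & T
P & T & T
A & T & T
lit & T & T
lit & T % F & T
lit & F % F & T
lit & P % F & T
lit & A % F & T
lit & a % F & T
lit & a % P & T
lit & a % P :: A & T
lit & a % A :: A & T
lit & a % lit :: A & T
lit & a % lit :: lit & T
lit & a % lit :: lit & F
lit & a % lit :: lit & P
lit & a % lit :: lit & A
lit & a % lit :: lit & a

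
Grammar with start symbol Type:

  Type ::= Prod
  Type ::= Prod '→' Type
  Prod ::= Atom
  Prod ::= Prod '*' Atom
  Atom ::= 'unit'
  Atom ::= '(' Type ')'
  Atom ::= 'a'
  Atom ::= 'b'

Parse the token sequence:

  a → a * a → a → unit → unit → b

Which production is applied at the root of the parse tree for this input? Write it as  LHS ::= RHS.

Type ::= Prod '→' Type

[Type [Prod [Atom a]] → [Type [Prod [Prod [Atom a]] * [Atom a]] → [Type [Prod [Atom a]] → [Type [Prod [Atom unit]] → [Type [Prod [Atom unit]] → [Type [Prod [Atom b]]]]]]]]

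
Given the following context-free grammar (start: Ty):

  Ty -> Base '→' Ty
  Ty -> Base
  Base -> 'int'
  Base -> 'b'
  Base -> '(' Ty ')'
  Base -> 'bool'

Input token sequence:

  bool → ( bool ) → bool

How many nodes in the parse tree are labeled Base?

[Ty [Base bool] → [Ty [Base ( [Ty [Base bool]] )] → [Ty [Base bool]]]]

4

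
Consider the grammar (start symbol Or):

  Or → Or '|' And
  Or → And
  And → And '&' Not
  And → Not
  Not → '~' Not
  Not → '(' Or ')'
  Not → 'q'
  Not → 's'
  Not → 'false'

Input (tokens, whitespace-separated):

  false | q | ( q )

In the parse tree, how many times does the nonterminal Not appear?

4

[Or [Or [Or [And [Not false]]] | [And [Not q]]] | [And [Not ( [Or [And [Not q]]] )]]]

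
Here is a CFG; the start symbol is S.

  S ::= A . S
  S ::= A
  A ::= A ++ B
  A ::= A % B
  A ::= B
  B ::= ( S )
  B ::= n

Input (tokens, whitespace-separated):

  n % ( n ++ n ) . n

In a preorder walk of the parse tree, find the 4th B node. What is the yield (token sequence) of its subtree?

n

[S [A [A [B n]] % [B ( [S [A [A [B n]] ++ [B n]]] )]] . [S [A [B n]]]]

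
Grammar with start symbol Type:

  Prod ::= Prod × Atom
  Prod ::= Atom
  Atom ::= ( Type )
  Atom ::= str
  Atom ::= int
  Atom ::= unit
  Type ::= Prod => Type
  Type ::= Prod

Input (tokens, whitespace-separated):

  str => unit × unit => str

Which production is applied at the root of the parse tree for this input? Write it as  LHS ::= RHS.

[Type [Prod [Atom str]] => [Type [Prod [Prod [Atom unit]] × [Atom unit]] => [Type [Prod [Atom str]]]]]

Type ::= Prod => Type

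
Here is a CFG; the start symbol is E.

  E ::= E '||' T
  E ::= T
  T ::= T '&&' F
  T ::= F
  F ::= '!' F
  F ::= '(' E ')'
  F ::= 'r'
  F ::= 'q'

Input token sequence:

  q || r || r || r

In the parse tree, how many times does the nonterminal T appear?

4

[E [E [E [E [T [F q]]] || [T [F r]]] || [T [F r]]] || [T [F r]]]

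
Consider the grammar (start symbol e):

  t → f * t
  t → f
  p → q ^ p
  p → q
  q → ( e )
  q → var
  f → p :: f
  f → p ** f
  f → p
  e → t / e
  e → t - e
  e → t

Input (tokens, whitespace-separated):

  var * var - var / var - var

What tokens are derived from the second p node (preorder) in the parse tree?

[e [t [f [p [q var]]] * [t [f [p [q var]]]]] - [e [t [f [p [q var]]]] / [e [t [f [p [q var]]]] - [e [t [f [p [q var]]]]]]]]

var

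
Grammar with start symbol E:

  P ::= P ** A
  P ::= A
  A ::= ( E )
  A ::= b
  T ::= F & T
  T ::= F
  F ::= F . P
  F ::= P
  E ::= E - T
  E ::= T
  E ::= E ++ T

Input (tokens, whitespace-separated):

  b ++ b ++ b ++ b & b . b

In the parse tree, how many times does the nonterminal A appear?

6

[E [E [E [E [T [F [P [A b]]]]] ++ [T [F [P [A b]]]]] ++ [T [F [P [A b]]]]] ++ [T [F [P [A b]]] & [T [F [F [P [A b]]] . [P [A b]]]]]]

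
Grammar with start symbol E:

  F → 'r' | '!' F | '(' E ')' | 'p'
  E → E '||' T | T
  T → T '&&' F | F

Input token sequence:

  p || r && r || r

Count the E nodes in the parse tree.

3

[E [E [E [T [F p]]] || [T [T [F r]] && [F r]]] || [T [F r]]]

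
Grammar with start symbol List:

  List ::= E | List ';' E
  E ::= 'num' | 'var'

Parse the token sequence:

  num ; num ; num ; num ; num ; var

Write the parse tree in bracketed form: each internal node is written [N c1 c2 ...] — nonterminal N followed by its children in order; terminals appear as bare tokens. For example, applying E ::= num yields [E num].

[List [List [List [List [List [List [E num]] ; [E num]] ; [E num]] ; [E num]] ; [E num]] ; [E var]]

List
List ; E
List ; E ; E
List ; E ; E ; E
List ; E ; E ; E ; E
List ; E ; E ; E ; E ; E
E ; E ; E ; E ; E ; E
num ; E ; E ; E ; E ; E
num ; num ; E ; E ; E ; E
num ; num ; num ; E ; E ; E
num ; num ; num ; num ; E ; E
num ; num ; num ; num ; num ; E
num ; num ; num ; num ; num ; var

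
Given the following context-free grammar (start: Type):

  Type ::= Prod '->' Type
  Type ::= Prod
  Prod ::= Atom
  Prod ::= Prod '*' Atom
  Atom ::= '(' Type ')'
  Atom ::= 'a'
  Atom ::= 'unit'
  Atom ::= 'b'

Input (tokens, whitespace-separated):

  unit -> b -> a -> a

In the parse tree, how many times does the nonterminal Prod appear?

[Type [Prod [Atom unit]] -> [Type [Prod [Atom b]] -> [Type [Prod [Atom a]] -> [Type [Prod [Atom a]]]]]]

4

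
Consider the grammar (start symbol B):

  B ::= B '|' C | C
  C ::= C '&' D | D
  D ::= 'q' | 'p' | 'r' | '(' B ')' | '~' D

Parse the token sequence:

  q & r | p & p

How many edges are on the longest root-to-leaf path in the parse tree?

5

[B [B [C [C [D q]] & [D r]]] | [C [C [D p]] & [D p]]]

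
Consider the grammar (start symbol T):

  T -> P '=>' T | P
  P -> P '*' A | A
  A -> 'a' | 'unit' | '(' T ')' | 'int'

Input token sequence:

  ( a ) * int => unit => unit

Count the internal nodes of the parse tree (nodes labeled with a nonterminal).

[T [P [P [A ( [T [P [A a]]] )]] * [A int]] => [T [P [A unit]] => [T [P [A unit]]]]]

14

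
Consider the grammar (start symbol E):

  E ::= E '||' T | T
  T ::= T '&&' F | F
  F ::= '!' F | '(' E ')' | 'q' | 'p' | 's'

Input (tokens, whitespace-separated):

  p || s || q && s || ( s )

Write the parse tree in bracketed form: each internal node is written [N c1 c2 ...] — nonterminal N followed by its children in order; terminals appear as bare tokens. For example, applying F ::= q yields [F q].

E
E || T
E || T || T
E || T || T || T
T || T || T || T
F || T || T || T
p || T || T || T
p || F || T || T
p || s || T || T
p || s || T && F || T
p || s || F && F || T
p || s || q && F || T
p || s || q && s || T
p || s || q && s || F
p || s || q && s || ( E )
p || s || q && s || ( T )
p || s || q && s || ( F )
p || s || q && s || ( s )

[E [E [E [E [T [F p]]] || [T [F s]]] || [T [T [F q]] && [F s]]] || [T [F ( [E [T [F s]]] )]]]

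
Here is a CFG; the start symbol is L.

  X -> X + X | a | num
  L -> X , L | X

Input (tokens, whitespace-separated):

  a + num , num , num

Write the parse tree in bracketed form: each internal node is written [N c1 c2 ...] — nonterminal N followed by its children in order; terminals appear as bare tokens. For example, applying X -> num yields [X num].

[L [X [X a] + [X num]] , [L [X num] , [L [X num]]]]

L
X , L
X + X , L
a + X , L
a + num , L
a + num , X , L
a + num , num , L
a + num , num , X
a + num , num , num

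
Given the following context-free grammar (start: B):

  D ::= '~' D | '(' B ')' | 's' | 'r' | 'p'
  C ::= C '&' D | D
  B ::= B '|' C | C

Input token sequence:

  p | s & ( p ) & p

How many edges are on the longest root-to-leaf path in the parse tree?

7

[B [B [C [D p]]] | [C [C [C [D s]] & [D ( [B [C [D p]]] )]] & [D p]]]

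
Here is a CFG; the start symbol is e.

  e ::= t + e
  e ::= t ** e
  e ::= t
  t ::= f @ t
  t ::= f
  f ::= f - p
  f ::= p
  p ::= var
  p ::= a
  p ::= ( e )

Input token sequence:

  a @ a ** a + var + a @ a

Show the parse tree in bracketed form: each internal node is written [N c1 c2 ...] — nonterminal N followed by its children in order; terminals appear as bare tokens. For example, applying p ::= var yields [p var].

[e [t [f [p a]] @ [t [f [p a]]]] ** [e [t [f [p a]]] + [e [t [f [p var]]] + [e [t [f [p a]] @ [t [f [p a]]]]]]]]

e
t ** e
f @ t ** e
p @ t ** e
a @ t ** e
a @ f ** e
a @ p ** e
a @ a ** e
a @ a ** t + e
a @ a ** f + e
a @ a ** p + e
a @ a ** a + e
a @ a ** a + t + e
a @ a ** a + f + e
a @ a ** a + p + e
a @ a ** a + var + e
a @ a ** a + var + t
a @ a ** a + var + f @ t
a @ a ** a + var + p @ t
a @ a ** a + var + a @ t
a @ a ** a + var + a @ f
a @ a ** a + var + a @ p
a @ a ** a + var + a @ a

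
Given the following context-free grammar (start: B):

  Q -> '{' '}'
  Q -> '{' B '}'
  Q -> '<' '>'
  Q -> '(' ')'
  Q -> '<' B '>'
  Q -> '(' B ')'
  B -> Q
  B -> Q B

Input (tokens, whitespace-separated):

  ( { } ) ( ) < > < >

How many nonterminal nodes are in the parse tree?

[B [Q ( [B [Q { }]] )] [B [Q ( )] [B [Q < >] [B [Q < >]]]]]

10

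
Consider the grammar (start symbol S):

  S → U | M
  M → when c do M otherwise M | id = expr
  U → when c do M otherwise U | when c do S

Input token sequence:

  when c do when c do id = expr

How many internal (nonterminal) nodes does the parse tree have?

[S [U when c do [S [U when c do [S [M id = expr]]]]]]

6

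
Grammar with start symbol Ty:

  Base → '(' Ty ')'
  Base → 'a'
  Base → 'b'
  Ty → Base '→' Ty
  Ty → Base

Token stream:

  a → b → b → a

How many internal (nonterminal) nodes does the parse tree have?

8

[Ty [Base a] → [Ty [Base b] → [Ty [Base b] → [Ty [Base a]]]]]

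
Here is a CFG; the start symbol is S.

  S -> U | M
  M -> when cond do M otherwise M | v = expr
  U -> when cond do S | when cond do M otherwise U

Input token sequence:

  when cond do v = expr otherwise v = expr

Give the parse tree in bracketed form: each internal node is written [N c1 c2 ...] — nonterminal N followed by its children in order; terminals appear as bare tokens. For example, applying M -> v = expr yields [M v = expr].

S
M
when cond do M otherwise M
when cond do v = expr otherwise M
when cond do v = expr otherwise v = expr

[S [M when cond do [M v = expr] otherwise [M v = expr]]]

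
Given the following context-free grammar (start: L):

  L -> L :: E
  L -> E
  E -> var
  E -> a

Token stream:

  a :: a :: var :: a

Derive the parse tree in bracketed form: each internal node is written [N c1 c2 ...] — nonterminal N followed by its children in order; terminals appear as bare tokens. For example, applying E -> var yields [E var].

[L [L [L [L [E a]] :: [E a]] :: [E var]] :: [E a]]

L
L :: E
L :: E :: E
L :: E :: E :: E
E :: E :: E :: E
a :: E :: E :: E
a :: a :: E :: E
a :: a :: var :: E
a :: a :: var :: a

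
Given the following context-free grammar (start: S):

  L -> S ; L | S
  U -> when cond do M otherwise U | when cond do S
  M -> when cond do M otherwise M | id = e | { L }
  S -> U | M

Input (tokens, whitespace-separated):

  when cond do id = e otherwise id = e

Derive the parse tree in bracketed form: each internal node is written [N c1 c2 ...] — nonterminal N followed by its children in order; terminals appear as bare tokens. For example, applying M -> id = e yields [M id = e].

S
M
when cond do M otherwise M
when cond do id = e otherwise M
when cond do id = e otherwise id = e

[S [M when cond do [M id = e] otherwise [M id = e]]]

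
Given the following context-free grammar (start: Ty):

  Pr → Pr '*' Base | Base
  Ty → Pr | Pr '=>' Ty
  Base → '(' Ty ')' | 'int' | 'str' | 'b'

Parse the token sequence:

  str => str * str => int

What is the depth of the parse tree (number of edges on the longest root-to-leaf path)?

[Ty [Pr [Base str]] => [Ty [Pr [Pr [Base str]] * [Base str]] => [Ty [Pr [Base int]]]]]

5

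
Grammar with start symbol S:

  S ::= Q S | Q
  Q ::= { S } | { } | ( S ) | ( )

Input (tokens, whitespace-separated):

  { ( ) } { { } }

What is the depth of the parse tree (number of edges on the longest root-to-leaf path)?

5

[S [Q { [S [Q ( )]] }] [S [Q { [S [Q { }]] }]]]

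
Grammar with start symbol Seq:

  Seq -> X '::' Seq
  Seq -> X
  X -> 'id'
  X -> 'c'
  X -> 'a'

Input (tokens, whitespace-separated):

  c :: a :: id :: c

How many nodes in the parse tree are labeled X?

4

[Seq [X c] :: [Seq [X a] :: [Seq [X id] :: [Seq [X c]]]]]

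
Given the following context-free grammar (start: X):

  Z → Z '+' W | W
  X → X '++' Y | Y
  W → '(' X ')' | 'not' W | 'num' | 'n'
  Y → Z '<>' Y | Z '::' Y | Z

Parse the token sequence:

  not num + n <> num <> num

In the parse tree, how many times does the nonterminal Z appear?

[X [Y [Z [Z [W not [W num]]] + [W n]] <> [Y [Z [W num]] <> [Y [Z [W num]]]]]]

4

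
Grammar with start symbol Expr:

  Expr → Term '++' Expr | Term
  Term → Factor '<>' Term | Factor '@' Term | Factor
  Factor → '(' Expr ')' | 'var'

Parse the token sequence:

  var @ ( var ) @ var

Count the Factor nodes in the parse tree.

4

[Expr [Term [Factor var] @ [Term [Factor ( [Expr [Term [Factor var]]] )] @ [Term [Factor var]]]]]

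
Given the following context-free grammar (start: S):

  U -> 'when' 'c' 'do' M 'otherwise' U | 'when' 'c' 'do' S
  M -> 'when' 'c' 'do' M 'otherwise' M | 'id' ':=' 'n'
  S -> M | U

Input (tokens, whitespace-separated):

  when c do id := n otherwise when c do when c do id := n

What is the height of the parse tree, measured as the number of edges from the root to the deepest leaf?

[S [U when c do [M id := n] otherwise [U when c do [S [U when c do [S [M id := n]]]]]]]

7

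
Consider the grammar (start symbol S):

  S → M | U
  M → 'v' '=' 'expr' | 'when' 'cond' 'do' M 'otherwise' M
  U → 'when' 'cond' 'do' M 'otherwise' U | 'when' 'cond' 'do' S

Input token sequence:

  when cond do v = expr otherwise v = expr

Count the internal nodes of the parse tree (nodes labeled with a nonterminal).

[S [M when cond do [M v = expr] otherwise [M v = expr]]]

4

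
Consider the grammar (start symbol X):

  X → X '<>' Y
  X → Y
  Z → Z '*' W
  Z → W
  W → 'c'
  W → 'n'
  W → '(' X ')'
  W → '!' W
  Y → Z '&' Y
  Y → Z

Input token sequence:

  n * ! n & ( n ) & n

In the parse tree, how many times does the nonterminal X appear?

2

[X [Y [Z [Z [W n]] * [W ! [W n]]] & [Y [Z [W ( [X [Y [Z [W n]]]] )]] & [Y [Z [W n]]]]]]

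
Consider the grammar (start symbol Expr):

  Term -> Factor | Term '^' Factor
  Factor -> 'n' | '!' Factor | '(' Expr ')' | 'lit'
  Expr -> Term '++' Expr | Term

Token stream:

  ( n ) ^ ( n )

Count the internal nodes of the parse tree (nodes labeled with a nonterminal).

11

[Expr [Term [Term [Factor ( [Expr [Term [Factor n]]] )]] ^ [Factor ( [Expr [Term [Factor n]]] )]]]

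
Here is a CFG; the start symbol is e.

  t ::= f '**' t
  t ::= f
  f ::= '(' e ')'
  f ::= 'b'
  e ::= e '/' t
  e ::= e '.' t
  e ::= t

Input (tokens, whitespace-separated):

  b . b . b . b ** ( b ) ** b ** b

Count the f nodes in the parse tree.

[e [e [e [e [t [f b]]] . [t [f b]]] . [t [f b]]] . [t [f b] ** [t [f ( [e [t [f b]]] )] ** [t [f b] ** [t [f b]]]]]]

8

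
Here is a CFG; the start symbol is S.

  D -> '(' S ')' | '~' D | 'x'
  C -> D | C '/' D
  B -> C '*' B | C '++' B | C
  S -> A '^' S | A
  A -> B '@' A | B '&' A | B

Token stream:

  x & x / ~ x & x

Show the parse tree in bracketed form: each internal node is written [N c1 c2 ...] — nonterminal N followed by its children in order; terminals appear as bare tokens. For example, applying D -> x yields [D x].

[S [A [B [C [D x]]] & [A [B [C [C [D x]] / [D ~ [D x]]]] & [A [B [C [D x]]]]]]]

S
A
B & A
C & A
D & A
x & A
x & B & A
x & C & A
x & C / D & A
x & D / D & A
x & x / D & A
x & x / ~ D & A
x & x / ~ x & A
x & x / ~ x & B
x & x / ~ x & C
x & x / ~ x & D
x & x / ~ x & x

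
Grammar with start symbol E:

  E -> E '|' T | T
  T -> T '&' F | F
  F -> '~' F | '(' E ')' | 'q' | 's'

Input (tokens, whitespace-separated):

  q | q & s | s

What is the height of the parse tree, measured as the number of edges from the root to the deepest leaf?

5

[E [E [E [T [F q]]] | [T [T [F q]] & [F s]]] | [T [F s]]]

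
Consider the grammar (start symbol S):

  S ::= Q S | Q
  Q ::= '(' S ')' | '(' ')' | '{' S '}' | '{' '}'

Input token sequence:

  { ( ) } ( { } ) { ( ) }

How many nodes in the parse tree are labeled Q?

6

[S [Q { [S [Q ( )]] }] [S [Q ( [S [Q { }]] )] [S [Q { [S [Q ( )]] }]]]]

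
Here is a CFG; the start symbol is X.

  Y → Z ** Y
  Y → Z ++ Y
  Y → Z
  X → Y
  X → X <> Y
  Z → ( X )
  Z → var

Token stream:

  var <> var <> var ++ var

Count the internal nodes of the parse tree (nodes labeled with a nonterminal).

[X [X [X [Y [Z var]]] <> [Y [Z var]]] <> [Y [Z var] ++ [Y [Z var]]]]

11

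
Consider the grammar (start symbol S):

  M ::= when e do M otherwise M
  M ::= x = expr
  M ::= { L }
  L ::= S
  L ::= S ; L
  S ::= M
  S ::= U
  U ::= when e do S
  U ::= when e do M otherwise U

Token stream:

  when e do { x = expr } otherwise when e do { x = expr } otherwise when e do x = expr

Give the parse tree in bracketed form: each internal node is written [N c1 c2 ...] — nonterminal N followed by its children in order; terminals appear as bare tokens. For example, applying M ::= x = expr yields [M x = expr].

[S [U when e do [M { [L [S [M x = expr]]] }] otherwise [U when e do [M { [L [S [M x = expr]]] }] otherwise [U when e do [S [M x = expr]]]]]]

S
U
when e do M otherwise U
when e do { L } otherwise U
when e do { S } otherwise U
when e do { M } otherwise U
when e do { x = expr } otherwise U
when e do { x = expr } otherwise when e do M otherwise U
when e do { x = expr } otherwise when e do { L } otherwise U
when e do { x = expr } otherwise when e do { S } otherwise U
when e do { x = expr } otherwise when e do { M } otherwise U
when e do { x = expr } otherwise when e do { x = expr } otherwise U
when e do { x = expr } otherwise when e do { x = expr } otherwise when e do S
when e do { x = expr } otherwise when e do { x = expr } otherwise when e do M
when e do { x = expr } otherwise when e do { x = expr } otherwise when e do x = expr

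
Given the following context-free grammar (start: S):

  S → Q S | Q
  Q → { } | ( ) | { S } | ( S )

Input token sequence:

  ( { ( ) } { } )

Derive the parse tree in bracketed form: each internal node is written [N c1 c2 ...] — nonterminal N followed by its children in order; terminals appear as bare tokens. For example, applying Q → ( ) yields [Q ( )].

S
Q
( S )
( Q S )
( { S } S )
( { Q } S )
( { ( ) } S )
( { ( ) } Q )
( { ( ) } { } )

[S [Q ( [S [Q { [S [Q ( )]] }] [S [Q { }]]] )]]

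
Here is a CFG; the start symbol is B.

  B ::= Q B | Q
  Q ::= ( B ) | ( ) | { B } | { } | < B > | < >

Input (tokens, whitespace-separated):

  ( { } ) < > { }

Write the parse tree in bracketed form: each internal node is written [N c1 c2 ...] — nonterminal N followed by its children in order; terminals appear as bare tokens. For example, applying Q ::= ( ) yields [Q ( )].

[B [Q ( [B [Q { }]] )] [B [Q < >] [B [Q { }]]]]

B
Q B
( B ) B
( Q ) B
( { } ) B
( { } ) Q B
( { } ) < > B
( { } ) < > Q
( { } ) < > { }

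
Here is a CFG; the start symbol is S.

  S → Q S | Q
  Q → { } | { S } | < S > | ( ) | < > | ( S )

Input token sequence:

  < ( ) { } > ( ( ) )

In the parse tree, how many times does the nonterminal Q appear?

5

[S [Q < [S [Q ( )] [S [Q { }]]] >] [S [Q ( [S [Q ( )]] )]]]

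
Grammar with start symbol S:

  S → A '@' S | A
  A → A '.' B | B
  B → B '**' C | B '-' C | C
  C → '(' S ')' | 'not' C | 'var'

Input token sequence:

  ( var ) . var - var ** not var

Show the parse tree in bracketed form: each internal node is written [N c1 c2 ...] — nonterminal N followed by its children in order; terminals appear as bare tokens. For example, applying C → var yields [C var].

S
A
A . B
B . B
C . B
( S ) . B
( A ) . B
( B ) . B
( C ) . B
( var ) . B
( var ) . B ** C
( var ) . B - C ** C
( var ) . C - C ** C
( var ) . var - C ** C
( var ) . var - var ** C
( var ) . var - var ** not C
( var ) . var - var ** not var

[S [A [A [B [C ( [S [A [B [C var]]]] )]]] . [B [B [B [C var]] - [C var]] ** [C not [C var]]]]]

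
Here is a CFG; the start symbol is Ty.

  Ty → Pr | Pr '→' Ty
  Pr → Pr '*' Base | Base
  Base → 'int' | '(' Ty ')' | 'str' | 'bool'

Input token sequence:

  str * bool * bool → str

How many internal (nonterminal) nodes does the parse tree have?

[Ty [Pr [Pr [Pr [Base str]] * [Base bool]] * [Base bool]] → [Ty [Pr [Base str]]]]

10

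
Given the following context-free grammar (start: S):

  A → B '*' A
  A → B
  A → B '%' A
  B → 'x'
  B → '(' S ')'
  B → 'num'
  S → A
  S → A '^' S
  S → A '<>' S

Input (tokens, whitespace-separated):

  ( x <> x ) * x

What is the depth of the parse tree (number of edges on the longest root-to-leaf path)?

[S [A [B ( [S [A [B x]] <> [S [A [B x]]]] )] * [A [B x]]]]

7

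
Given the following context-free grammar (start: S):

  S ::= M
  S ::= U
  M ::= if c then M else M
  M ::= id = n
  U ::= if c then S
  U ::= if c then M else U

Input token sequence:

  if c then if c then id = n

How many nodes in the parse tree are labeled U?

2

[S [U if c then [S [U if c then [S [M id = n]]]]]]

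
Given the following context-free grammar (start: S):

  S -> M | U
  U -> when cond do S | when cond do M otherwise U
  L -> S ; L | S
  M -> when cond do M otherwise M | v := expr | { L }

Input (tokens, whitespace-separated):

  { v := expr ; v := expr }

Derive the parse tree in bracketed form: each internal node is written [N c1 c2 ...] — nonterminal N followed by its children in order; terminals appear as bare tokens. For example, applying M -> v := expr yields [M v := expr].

[S [M { [L [S [M v := expr]] ; [L [S [M v := expr]]]] }]]

S
M
{ L }
{ S ; L }
{ M ; L }
{ v := expr ; L }
{ v := expr ; S }
{ v := expr ; M }
{ v := expr ; v := expr }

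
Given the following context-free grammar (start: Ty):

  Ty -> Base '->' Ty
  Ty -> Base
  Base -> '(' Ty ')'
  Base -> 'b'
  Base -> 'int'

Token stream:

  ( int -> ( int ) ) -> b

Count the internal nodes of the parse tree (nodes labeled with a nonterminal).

[Ty [Base ( [Ty [Base int] -> [Ty [Base ( [Ty [Base int]] )]]] )] -> [Ty [Base b]]]

10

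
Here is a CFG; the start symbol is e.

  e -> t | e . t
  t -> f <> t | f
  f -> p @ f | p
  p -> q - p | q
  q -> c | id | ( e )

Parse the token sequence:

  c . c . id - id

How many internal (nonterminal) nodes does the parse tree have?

17

[e [e [e [t [f [p [q c]]]]] . [t [f [p [q c]]]]] . [t [f [p [q id] - [p [q id]]]]]]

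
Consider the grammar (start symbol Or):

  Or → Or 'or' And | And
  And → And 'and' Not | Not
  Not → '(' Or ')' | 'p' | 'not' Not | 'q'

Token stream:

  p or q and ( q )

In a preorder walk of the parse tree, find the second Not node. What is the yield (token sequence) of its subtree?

[Or [Or [And [Not p]]] or [And [And [Not q]] and [Not ( [Or [And [Not q]]] )]]]

q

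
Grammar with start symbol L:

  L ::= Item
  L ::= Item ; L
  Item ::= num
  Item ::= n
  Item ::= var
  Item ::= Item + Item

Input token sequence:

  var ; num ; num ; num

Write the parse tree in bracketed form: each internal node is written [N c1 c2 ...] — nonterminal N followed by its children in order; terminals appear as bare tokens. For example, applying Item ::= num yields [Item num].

L
Item ; L
var ; L
var ; Item ; L
var ; num ; L
var ; num ; Item ; L
var ; num ; num ; L
var ; num ; num ; Item
var ; num ; num ; num

[L [Item var] ; [L [Item num] ; [L [Item num] ; [L [Item num]]]]]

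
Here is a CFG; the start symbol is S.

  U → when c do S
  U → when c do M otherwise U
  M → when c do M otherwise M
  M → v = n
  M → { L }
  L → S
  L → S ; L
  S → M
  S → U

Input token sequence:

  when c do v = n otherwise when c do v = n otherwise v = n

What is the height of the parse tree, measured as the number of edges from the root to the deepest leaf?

4

[S [M when c do [M v = n] otherwise [M when c do [M v = n] otherwise [M v = n]]]]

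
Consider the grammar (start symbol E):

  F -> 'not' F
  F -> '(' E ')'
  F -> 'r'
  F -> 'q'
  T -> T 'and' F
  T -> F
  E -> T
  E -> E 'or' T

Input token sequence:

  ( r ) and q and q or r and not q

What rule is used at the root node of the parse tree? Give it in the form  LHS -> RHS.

E -> E 'or' T

[E [E [T [T [T [F ( [E [T [F r]]] )]] and [F q]] and [F q]]] or [T [T [F r]] and [F not [F q]]]]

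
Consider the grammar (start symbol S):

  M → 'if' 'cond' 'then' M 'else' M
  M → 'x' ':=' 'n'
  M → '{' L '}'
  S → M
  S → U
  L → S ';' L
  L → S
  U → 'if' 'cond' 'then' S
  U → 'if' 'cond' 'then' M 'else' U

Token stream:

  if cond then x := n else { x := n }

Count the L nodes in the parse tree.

1

[S [M if cond then [M x := n] else [M { [L [S [M x := n]]] }]]]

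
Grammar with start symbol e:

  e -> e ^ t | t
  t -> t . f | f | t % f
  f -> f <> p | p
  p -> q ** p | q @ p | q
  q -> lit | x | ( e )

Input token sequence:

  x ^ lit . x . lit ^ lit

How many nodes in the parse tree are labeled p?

5

[e [e [e [t [f [p [q x]]]]] ^ [t [t [t [f [p [q lit]]]] . [f [p [q x]]]] . [f [p [q lit]]]]] ^ [t [f [p [q lit]]]]]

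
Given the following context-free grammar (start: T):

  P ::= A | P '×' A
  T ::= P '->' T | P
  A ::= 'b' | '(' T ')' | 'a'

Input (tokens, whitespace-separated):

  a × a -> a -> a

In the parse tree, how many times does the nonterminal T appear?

3

[T [P [P [A a]] × [A a]] -> [T [P [A a]] -> [T [P [A a]]]]]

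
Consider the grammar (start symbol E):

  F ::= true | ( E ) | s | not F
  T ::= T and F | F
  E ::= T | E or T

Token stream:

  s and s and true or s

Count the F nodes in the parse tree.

[E [E [T [T [T [F s]] and [F s]] and [F true]]] or [T [F s]]]

4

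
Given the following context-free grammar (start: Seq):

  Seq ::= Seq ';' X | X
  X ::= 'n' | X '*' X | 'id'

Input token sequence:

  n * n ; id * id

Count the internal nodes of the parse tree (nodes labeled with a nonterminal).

[Seq [Seq [X [X n] * [X n]]] ; [X [X id] * [X id]]]

8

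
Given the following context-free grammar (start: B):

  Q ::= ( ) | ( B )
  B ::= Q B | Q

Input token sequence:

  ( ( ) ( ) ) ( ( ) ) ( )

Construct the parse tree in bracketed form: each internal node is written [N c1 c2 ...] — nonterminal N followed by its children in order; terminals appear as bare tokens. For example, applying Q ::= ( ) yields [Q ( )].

[B [Q ( [B [Q ( )] [B [Q ( )]]] )] [B [Q ( [B [Q ( )]] )] [B [Q ( )]]]]

B
Q B
( B ) B
( Q B ) B
( ( ) B ) B
( ( ) Q ) B
( ( ) ( ) ) B
( ( ) ( ) ) Q B
( ( ) ( ) ) ( B ) B
( ( ) ( ) ) ( Q ) B
( ( ) ( ) ) ( ( ) ) B
( ( ) ( ) ) ( ( ) ) Q
( ( ) ( ) ) ( ( ) ) ( )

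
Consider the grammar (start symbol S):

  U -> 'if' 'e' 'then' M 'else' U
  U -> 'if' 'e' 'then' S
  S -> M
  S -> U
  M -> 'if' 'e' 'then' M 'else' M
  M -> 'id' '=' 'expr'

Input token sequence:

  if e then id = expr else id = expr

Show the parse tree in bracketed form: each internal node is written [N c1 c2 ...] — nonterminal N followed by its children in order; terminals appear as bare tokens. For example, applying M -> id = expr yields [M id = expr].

[S [M if e then [M id = expr] else [M id = expr]]]

S
M
if e then M else M
if e then id = expr else M
if e then id = expr else id = expr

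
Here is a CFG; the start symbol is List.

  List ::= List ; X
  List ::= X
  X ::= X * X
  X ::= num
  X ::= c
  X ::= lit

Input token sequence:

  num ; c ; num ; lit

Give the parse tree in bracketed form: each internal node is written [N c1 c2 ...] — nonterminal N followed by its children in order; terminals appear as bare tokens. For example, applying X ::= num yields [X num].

List
List ; X
List ; X ; X
List ; X ; X ; X
X ; X ; X ; X
num ; X ; X ; X
num ; c ; X ; X
num ; c ; num ; X
num ; c ; num ; lit

[List [List [List [List [X num]] ; [X c]] ; [X num]] ; [X lit]]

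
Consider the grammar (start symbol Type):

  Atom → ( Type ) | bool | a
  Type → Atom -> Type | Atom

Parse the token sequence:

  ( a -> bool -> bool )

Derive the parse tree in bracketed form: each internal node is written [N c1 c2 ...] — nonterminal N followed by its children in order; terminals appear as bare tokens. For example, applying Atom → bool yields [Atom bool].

Type
Atom
( Type )
( Atom -> Type )
( a -> Type )
( a -> Atom -> Type )
( a -> bool -> Type )
( a -> bool -> Atom )
( a -> bool -> bool )

[Type [Atom ( [Type [Atom a] -> [Type [Atom bool] -> [Type [Atom bool]]]] )]]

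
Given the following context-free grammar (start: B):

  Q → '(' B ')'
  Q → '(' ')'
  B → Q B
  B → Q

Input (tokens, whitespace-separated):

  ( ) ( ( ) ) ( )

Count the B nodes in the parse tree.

4

[B [Q ( )] [B [Q ( [B [Q ( )]] )] [B [Q ( )]]]]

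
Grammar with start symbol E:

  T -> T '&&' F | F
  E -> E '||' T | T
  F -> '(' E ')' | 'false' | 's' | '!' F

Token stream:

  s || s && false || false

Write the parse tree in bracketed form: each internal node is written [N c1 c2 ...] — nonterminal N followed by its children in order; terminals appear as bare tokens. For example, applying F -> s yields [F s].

E
E || T
E || T || T
T || T || T
F || T || T
s || T || T
s || T && F || T
s || F && F || T
s || s && F || T
s || s && false || T
s || s && false || F
s || s && false || false

[E [E [E [T [F s]]] || [T [T [F s]] && [F false]]] || [T [F false]]]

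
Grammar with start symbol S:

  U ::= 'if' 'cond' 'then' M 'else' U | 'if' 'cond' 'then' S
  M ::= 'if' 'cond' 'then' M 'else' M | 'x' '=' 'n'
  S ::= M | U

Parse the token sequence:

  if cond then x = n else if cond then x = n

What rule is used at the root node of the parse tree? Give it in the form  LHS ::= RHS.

[S [U if cond then [M x = n] else [U if cond then [S [M x = n]]]]]

S ::= U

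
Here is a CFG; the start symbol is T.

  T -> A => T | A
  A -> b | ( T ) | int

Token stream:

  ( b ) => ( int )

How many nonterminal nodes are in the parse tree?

8

[T [A ( [T [A b]] )] => [T [A ( [T [A int]] )]]]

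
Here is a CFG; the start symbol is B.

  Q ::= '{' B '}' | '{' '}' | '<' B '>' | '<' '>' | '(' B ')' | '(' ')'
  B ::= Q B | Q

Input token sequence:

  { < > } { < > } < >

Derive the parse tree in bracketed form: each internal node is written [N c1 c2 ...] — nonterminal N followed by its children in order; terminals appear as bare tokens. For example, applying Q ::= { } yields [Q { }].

[B [Q { [B [Q < >]] }] [B [Q { [B [Q < >]] }] [B [Q < >]]]]

B
Q B
{ B } B
{ Q } B
{ < > } B
{ < > } Q B
{ < > } { B } B
{ < > } { Q } B
{ < > } { < > } B
{ < > } { < > } Q
{ < > } { < > } < >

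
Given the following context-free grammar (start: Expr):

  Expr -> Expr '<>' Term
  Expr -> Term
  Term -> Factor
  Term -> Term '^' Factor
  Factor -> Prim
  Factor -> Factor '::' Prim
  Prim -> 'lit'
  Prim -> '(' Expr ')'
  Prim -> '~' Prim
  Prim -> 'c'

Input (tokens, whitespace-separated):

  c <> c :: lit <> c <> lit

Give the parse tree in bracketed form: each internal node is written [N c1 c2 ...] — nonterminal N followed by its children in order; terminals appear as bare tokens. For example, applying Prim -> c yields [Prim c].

Expr
Expr <> Term
Expr <> Term <> Term
Expr <> Term <> Term <> Term
Term <> Term <> Term <> Term
Factor <> Term <> Term <> Term
Prim <> Term <> Term <> Term
c <> Term <> Term <> Term
c <> Factor <> Term <> Term
c <> Factor :: Prim <> Term <> Term
c <> Prim :: Prim <> Term <> Term
c <> c :: Prim <> Term <> Term
c <> c :: lit <> Term <> Term
c <> c :: lit <> Factor <> Term
c <> c :: lit <> Prim <> Term
c <> c :: lit <> c <> Term
c <> c :: lit <> c <> Factor
c <> c :: lit <> c <> Prim
c <> c :: lit <> c <> lit

[Expr [Expr [Expr [Expr [Term [Factor [Prim c]]]] <> [Term [Factor [Factor [Prim c]] :: [Prim lit]]]] <> [Term [Factor [Prim c]]]] <> [Term [Factor [Prim lit]]]]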